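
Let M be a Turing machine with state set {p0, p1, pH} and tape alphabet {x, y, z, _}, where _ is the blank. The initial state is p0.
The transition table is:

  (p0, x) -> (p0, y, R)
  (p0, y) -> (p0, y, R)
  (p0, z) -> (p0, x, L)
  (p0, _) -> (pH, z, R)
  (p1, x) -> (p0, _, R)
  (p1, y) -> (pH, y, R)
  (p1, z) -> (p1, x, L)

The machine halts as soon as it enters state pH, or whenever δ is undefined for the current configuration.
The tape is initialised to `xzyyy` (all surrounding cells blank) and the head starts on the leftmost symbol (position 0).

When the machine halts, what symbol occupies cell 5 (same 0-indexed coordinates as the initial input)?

z

p0 | [x]zyyy__   read x → write y, move R, go to p0
p0 | y[z]yyy__   read z → write x, move L, go to p0
p0 | [y]xyyy__   read y → write y, move R, go to p0
p0 | y[x]yyy__   read x → write y, move R, go to p0
p0 | yy[y]yy__   read y → write y, move R, go to p0
p0 | yyy[y]y__   read y → write y, move R, go to p0
p0 | yyyy[y]__   read y → write y, move R, go to p0
p0 | yyyyy[_]_   read _ → write z, move R, go to pH
pH | yyyyyz[_]
Cell 5 holds z when M halts.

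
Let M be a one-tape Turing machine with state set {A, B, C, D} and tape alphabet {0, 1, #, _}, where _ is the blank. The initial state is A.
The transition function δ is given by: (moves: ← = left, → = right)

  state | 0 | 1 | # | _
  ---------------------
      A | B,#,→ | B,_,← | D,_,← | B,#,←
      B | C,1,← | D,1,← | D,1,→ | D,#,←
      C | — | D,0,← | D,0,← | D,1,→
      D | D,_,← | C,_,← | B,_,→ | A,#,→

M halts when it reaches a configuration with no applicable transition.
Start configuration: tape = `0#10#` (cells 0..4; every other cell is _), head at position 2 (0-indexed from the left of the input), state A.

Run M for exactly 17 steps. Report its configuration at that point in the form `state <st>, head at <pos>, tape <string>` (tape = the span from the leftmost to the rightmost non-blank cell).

A | 0#[1]0#___   read 1 → write _, move ←, go to B
B | 0[#]_0#___   read # → write 1, move →, go to D
D | 01[_]0#___   read _ → write #, move →, go to A
A | 01#[0]#___   read 0 → write #, move →, go to B
B | 01##[#]___   read # → write 1, move →, go to D
D | 01##1[_]__   read _ → write #, move →, go to A
A | 01##1#[_]_   read _ → write #, move ←, go to B
B | 01##1[#]#_   read # → write 1, move →, go to D
D | 01##11[#]_   read # → write _, move →, go to B
B | 01##11_[_]   read _ → write #, move ←, go to D
D | 01##11[_]#   read _ → write #, move →, go to A
A | 01##11#[#]   read # → write _, move ←, go to D
D | 01##11[#]_   read # → write _, move →, go to B
B | 01##11_[_]   read _ → write #, move ←, go to D
D | 01##11[_]#   read _ → write #, move →, go to A
A | 01##11#[#]   read # → write _, move ←, go to D
D | 01##11[#]_   read # → write _, move →, go to B
B | 01##11_[_]
After 17 steps: state B, head at 7, tape 01##11.

state B, head at 7, tape 01##11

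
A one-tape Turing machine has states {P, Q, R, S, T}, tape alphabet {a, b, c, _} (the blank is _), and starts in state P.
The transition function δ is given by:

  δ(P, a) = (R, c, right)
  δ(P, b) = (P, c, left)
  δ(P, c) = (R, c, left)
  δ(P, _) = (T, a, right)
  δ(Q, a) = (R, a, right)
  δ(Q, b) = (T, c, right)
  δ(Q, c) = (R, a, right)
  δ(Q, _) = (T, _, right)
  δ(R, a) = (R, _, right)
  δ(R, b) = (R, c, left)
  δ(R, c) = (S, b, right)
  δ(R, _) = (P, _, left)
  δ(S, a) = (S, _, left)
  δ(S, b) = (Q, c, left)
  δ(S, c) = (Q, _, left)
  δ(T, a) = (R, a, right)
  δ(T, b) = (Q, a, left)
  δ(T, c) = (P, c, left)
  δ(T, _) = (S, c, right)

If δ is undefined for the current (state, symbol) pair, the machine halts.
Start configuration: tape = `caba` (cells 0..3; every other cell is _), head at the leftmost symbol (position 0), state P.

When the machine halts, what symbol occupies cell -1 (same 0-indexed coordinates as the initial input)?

b

state=P head=0 tape=__[c]aba   (P,c)→(R,c,left)
state=R head=-1 tape=_[_]caba   (R,_)→(P,_,left)
state=P head=-2 tape=[_]_caba   (P,_)→(T,a,right)
state=T head=-1 tape=a[_]caba   (T,_)→(S,c,right)
state=S head=0 tape=ac[c]aba   (S,c)→(Q,_,left)
state=Q head=-1 tape=a[c]_aba   (Q,c)→(R,a,right)
state=R head=0 tape=aa[_]aba   (R,_)→(P,_,left)
state=P head=-1 tape=a[a]_aba   (P,a)→(R,c,right)
state=R head=0 tape=ac[_]aba   (R,_)→(P,_,left)
state=P head=-1 tape=a[c]_aba   (P,c)→(R,c,left)
state=R head=-2 tape=[a]c_aba   (R,a)→(R,_,right)
state=R head=-1 tape=_[c]_aba   (R,c)→(S,b,right)
state=S head=0 tape=_b[_]aba
Cell -1 holds b when M halts.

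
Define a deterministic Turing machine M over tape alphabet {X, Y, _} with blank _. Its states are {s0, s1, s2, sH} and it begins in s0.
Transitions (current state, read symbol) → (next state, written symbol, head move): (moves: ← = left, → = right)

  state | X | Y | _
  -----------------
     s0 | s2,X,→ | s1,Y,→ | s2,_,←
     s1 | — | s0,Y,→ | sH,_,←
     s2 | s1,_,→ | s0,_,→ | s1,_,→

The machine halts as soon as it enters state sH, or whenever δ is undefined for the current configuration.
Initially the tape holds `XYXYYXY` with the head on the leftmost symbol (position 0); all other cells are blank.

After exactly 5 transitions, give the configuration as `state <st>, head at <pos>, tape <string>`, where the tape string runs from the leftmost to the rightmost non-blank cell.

s0 | [X]YXYYXY   read X → write X, move →, go to s2
s2 | X[Y]XYYXY   read Y → write _, move →, go to s0
s0 | X_[X]YYXY   read X → write X, move →, go to s2
s2 | X_X[Y]YXY   read Y → write _, move →, go to s0
s0 | X_X_[Y]XY   read Y → write Y, move →, go to s1
s1 | X_X_Y[X]Y
After 5 steps: state s1, head at 5, tape X_X_YXY.

state s1, head at 5, tape X_X_YXY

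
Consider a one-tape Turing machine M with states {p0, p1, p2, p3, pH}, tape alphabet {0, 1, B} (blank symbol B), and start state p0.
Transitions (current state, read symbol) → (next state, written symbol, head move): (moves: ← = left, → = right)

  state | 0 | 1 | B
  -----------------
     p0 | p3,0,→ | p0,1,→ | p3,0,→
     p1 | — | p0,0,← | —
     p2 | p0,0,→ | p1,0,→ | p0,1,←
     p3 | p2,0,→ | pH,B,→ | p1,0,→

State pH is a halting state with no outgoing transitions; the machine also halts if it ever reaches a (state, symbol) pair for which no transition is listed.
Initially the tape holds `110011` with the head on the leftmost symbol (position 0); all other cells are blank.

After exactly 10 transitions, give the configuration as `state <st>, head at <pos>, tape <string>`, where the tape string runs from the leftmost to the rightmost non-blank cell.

state p3, head at 6, tape 1100001

state=p0 head=0 tape=[1]10011B   (p0,1)→(p0,1,→)
state=p0 head=1 tape=1[1]0011B   (p0,1)→(p0,1,→)
state=p0 head=2 tape=11[0]011B   (p0,0)→(p3,0,→)
state=p3 head=3 tape=110[0]11B   (p3,0)→(p2,0,→)
state=p2 head=4 tape=1100[1]1B   (p2,1)→(p1,0,→)
state=p1 head=5 tape=11000[1]B   (p1,1)→(p0,0,←)
state=p0 head=4 tape=1100[0]0B   (p0,0)→(p3,0,→)
state=p3 head=5 tape=11000[0]B   (p3,0)→(p2,0,→)
state=p2 head=6 tape=110000[B]   (p2,B)→(p0,1,←)
state=p0 head=5 tape=11000[0]1   (p0,0)→(p3,0,→)
state=p3 head=6 tape=110000[1]
After 10 steps: state p3, head at 6, tape 1100001.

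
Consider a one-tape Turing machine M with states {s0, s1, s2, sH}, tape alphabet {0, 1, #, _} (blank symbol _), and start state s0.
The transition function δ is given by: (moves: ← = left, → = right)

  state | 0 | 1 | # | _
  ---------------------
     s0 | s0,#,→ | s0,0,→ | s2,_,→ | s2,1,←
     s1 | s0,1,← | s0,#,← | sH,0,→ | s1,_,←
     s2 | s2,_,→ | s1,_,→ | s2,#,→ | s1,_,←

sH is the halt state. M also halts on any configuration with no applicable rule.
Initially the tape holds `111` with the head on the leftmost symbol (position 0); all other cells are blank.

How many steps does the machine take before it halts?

s0 | [1]11__   read 1 → write 0, move →, go to s0
s0 | 0[1]1__   read 1 → write 0, move →, go to s0
s0 | 00[1]__   read 1 → write 0, move →, go to s0
s0 | 000[_]_   read _ → write 1, move ←, go to s2
s2 | 00[0]1_   read 0 → write _, move →, go to s2
s2 | 00_[1]_   read 1 → write _, move →, go to s1
s1 | 00__[_]   read _ → write _, move ←, go to s1
s1 | 00_[_]_   read _ → write _, move ←, go to s1
s1 | 00[_]__   read _ → write _, move ←, go to s1
s1 | 0[0]___   read 0 → write 1, move ←, go to s0
s0 | [0]1___   read 0 → write #, move →, go to s0
s0 | #[1]___   read 1 → write 0, move →, go to s0
s0 | #0[_]__   read _ → write 1, move ←, go to s2
s2 | #[0]1__   read 0 → write _, move →, go to s2
s2 | #_[1]__   read 1 → write _, move →, go to s1
s1 | #__[_]_   read _ → write _, move ←, go to s1
s1 | #_[_]__   read _ → write _, move ←, go to s1
s1 | #[_]___   read _ → write _, move ←, go to s1
s1 | [#]____   read # → write 0, move →, go to sH
sH | 0[_]___
M halts after 19 transitions.

19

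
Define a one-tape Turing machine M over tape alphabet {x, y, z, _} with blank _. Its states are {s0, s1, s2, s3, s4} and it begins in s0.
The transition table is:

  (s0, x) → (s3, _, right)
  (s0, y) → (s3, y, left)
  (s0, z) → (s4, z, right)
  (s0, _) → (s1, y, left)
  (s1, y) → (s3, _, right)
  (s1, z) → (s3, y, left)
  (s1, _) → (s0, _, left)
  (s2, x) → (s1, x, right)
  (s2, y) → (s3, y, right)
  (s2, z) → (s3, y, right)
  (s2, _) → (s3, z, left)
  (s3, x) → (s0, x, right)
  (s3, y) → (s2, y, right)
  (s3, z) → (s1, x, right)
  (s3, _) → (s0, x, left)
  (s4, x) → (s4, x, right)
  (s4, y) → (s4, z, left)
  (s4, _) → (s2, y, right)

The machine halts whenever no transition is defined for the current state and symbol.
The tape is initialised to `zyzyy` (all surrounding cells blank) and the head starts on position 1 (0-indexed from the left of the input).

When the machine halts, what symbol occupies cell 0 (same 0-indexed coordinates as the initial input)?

x

state=s0 head=1 tape=z[y]zyy___   (s0,y)→(s3,y,left)
state=s3 head=0 tape=[z]yzyy___   (s3,z)→(s1,x,right)
state=s1 head=1 tape=x[y]zyy___   (s1,y)→(s3,_,right)
state=s3 head=2 tape=x_[z]yy___   (s3,z)→(s1,x,right)
state=s1 head=3 tape=x_x[y]y___   (s1,y)→(s3,_,right)
state=s3 head=4 tape=x_x_[y]___   (s3,y)→(s2,y,right)
state=s2 head=5 tape=x_x_y[_]__   (s2,_)→(s3,z,left)
state=s3 head=4 tape=x_x_[y]z__   (s3,y)→(s2,y,right)
state=s2 head=5 tape=x_x_y[z]__   (s2,z)→(s3,y,right)
state=s3 head=6 tape=x_x_yy[_]_   (s3,_)→(s0,x,left)
state=s0 head=5 tape=x_x_y[y]x_   (s0,y)→(s3,y,left)
state=s3 head=4 tape=x_x_[y]yx_   (s3,y)→(s2,y,right)
state=s2 head=5 tape=x_x_y[y]x_   (s2,y)→(s3,y,right)
state=s3 head=6 tape=x_x_yy[x]_   (s3,x)→(s0,x,right)
state=s0 head=7 tape=x_x_yyx[_]   (s0,_)→(s1,y,left)
state=s1 head=6 tape=x_x_yy[x]y
Cell 0 holds x when M halts.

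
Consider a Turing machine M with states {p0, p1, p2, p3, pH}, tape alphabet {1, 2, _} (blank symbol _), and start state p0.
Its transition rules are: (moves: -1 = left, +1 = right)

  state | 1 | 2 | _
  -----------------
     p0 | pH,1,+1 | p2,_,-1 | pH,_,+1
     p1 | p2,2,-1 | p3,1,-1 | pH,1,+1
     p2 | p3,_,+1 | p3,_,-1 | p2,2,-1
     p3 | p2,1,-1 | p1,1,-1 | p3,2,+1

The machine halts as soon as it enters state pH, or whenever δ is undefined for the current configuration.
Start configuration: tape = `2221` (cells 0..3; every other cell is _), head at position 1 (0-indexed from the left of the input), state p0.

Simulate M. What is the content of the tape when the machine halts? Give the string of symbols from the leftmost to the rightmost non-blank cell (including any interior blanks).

state=p0 head=1 tape=____2[2]21   (p0,2)→(p2,_,-1)
state=p2 head=0 tape=____[2]_21   (p2,2)→(p3,_,-1)
state=p3 head=-1 tape=___[_]__21   (p3,_)→(p3,2,+1)
state=p3 head=0 tape=___2[_]_21   (p3,_)→(p3,2,+1)
state=p3 head=1 tape=___22[_]21   (p3,_)→(p3,2,+1)
state=p3 head=2 tape=___222[2]1   (p3,2)→(p1,1,-1)
state=p1 head=1 tape=___22[2]11   (p1,2)→(p3,1,-1)
state=p3 head=0 tape=___2[2]111   (p3,2)→(p1,1,-1)
state=p1 head=-1 tape=___[2]1111   (p1,2)→(p3,1,-1)
state=p3 head=-2 tape=__[_]11111   (p3,_)→(p3,2,+1)
state=p3 head=-1 tape=__2[1]1111   (p3,1)→(p2,1,-1)
state=p2 head=-2 tape=__[2]11111   (p2,2)→(p3,_,-1)
state=p3 head=-3 tape=_[_]_11111   (p3,_)→(p3,2,+1)
state=p3 head=-2 tape=_2[_]11111   (p3,_)→(p3,2,+1)
state=p3 head=-1 tape=_22[1]1111   (p3,1)→(p2,1,-1)
state=p2 head=-2 tape=_2[2]11111   (p2,2)→(p3,_,-1)
state=p3 head=-3 tape=_[2]_11111   (p3,2)→(p1,1,-1)
state=p1 head=-4 tape=[_]1_11111   (p1,_)→(pH,1,+1)
state=pH head=-3 tape=1[1]_11111
The non-blank tape span at halt is 11_11111.

11_11111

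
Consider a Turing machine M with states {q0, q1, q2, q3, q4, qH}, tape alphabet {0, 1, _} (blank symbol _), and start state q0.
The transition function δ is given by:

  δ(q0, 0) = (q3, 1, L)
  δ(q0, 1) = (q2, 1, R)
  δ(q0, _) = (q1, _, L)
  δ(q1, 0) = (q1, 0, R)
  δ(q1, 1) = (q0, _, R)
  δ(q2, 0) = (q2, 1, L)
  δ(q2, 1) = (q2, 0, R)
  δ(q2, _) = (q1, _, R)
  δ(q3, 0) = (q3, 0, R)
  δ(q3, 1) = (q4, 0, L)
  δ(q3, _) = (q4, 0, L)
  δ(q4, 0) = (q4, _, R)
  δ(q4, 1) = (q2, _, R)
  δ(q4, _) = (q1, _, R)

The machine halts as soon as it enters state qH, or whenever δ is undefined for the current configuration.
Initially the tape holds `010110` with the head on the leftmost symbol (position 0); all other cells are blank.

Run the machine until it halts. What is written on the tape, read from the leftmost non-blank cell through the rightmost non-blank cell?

q0 | __[0]10110__   read 0 → write 1, move L, go to q3
q3 | _[_]110110__   read _ → write 0, move L, go to q4
q4 | [_]0110110__   read _ → write _, move R, go to q1
q1 | _[0]110110__   read 0 → write 0, move R, go to q1
q1 | _0[1]10110__   read 1 → write _, move R, go to q0
q0 | _0_[1]0110__   read 1 → write 1, move R, go to q2
q2 | _0_1[0]110__   read 0 → write 1, move L, go to q2
q2 | _0_[1]1110__   read 1 → write 0, move R, go to q2
q2 | _0_0[1]110__   read 1 → write 0, move R, go to q2
q2 | _0_00[1]10__   read 1 → write 0, move R, go to q2
q2 | _0_000[1]0__   read 1 → write 0, move R, go to q2
q2 | _0_0000[0]__   read 0 → write 1, move L, go to q2
q2 | _0_000[0]1__   read 0 → write 1, move L, go to q2
q2 | _0_00[0]11__   read 0 → write 1, move L, go to q2
q2 | _0_0[0]111__   read 0 → write 1, move L, go to q2
q2 | _0_[0]1111__   read 0 → write 1, move L, go to q2
q2 | _0[_]11111__   read _ → write _, move R, go to q1
q1 | _0_[1]1111__   read 1 → write _, move R, go to q0
q0 | _0__[1]111__   read 1 → write 1, move R, go to q2
q2 | _0__1[1]11__   read 1 → write 0, move R, go to q2
q2 | _0__10[1]1__   read 1 → write 0, move R, go to q2
q2 | _0__100[1]__   read 1 → write 0, move R, go to q2
q2 | _0__1000[_]_   read _ → write _, move R, go to q1
q1 | _0__1000_[_]
The non-blank tape span at halt is 0__1000.

0__1000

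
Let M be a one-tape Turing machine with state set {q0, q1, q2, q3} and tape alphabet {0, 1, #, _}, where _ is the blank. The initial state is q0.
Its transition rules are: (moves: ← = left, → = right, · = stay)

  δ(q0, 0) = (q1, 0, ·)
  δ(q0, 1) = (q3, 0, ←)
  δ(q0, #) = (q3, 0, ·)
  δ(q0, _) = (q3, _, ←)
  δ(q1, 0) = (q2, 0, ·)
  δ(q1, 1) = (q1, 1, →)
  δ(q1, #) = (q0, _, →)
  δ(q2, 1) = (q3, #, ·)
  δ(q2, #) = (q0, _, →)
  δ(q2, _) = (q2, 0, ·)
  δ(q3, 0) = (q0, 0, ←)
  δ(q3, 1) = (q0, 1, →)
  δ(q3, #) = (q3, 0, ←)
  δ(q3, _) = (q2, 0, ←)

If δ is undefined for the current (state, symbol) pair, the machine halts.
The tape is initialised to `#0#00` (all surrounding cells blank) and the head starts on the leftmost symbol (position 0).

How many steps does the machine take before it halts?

5

state=q0 head=0 tape=___[#]0#00   (q0,#)→(q3,0,·)
state=q3 head=0 tape=___[0]0#00   (q3,0)→(q0,0,←)
state=q0 head=-1 tape=__[_]00#00   (q0,_)→(q3,_,←)
state=q3 head=-2 tape=_[_]_00#00   (q3,_)→(q2,0,←)
state=q2 head=-3 tape=[_]0_00#00   (q2,_)→(q2,0,·)
state=q2 head=-3 tape=[0]0_00#00
M halts after 5 transitions.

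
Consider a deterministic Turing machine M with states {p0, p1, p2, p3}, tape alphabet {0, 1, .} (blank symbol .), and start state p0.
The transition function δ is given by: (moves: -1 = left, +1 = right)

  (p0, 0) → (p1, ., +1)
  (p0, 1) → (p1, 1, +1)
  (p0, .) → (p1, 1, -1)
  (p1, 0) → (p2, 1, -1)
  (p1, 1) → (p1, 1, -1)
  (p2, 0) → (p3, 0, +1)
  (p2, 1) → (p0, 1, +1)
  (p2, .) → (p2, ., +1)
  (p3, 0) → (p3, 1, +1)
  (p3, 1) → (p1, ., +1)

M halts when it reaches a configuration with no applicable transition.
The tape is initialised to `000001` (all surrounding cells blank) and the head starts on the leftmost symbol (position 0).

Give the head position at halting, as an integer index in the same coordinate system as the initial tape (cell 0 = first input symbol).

4

state=p0 head=0 tape=[0]00001   (p0,0)→(p1,.,+1)
state=p1 head=1 tape=.[0]0001   (p1,0)→(p2,1,-1)
state=p2 head=0 tape=[.]10001   (p2,.)→(p2,.,+1)
state=p2 head=1 tape=.[1]0001   (p2,1)→(p0,1,+1)
state=p0 head=2 tape=.1[0]001   (p0,0)→(p1,.,+1)
state=p1 head=3 tape=.1.[0]01   (p1,0)→(p2,1,-1)
state=p2 head=2 tape=.1[.]101   (p2,.)→(p2,.,+1)
state=p2 head=3 tape=.1.[1]01   (p2,1)→(p0,1,+1)
state=p0 head=4 tape=.1.1[0]1   (p0,0)→(p1,.,+1)
state=p1 head=5 tape=.1.1.[1]   (p1,1)→(p1,1,-1)
state=p1 head=4 tape=.1.1[.]1
At halt the head is at cell 4.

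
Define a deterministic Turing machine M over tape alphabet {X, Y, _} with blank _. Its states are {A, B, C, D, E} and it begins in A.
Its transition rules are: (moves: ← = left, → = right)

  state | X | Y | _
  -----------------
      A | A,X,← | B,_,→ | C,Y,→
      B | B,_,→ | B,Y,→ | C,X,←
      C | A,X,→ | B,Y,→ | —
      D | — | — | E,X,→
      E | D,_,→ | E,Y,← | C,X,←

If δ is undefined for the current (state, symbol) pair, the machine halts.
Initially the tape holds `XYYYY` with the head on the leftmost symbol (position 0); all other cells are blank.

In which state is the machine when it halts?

C

A | _[X]YYYY__   read X → write X, move ←, go to A
A | [_]XYYYY__   read _ → write Y, move →, go to C
C | Y[X]YYYY__   read X → write X, move →, go to A
A | YX[Y]YYY__   read Y → write _, move →, go to B
B | YX_[Y]YY__   read Y → write Y, move →, go to B
B | YX_Y[Y]Y__   read Y → write Y, move →, go to B
B | YX_YY[Y]__   read Y → write Y, move →, go to B
B | YX_YYY[_]_   read _ → write X, move ←, go to C
C | YX_YY[Y]X_   read Y → write Y, move →, go to B
B | YX_YYY[X]_   read X → write _, move →, go to B
B | YX_YYY_[_]   read _ → write X, move ←, go to C
C | YX_YYY[_]X
No transition is defined for (C, _); M halts in state C.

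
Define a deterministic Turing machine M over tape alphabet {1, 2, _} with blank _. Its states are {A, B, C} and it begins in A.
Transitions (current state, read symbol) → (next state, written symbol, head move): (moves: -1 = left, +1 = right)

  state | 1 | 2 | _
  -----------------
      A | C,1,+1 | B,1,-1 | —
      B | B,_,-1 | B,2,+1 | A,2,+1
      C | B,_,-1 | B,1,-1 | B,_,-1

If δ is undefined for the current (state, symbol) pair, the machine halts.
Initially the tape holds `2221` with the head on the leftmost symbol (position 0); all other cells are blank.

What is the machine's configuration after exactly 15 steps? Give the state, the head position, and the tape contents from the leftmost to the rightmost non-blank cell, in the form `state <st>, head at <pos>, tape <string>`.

state B, head at 1, tape 222

A | _[2]221   read 2 → write 1, move -1, go to B
B | [_]1221   read _ → write 2, move +1, go to A
A | 2[1]221   read 1 → write 1, move +1, go to C
C | 21[2]21   read 2 → write 1, move -1, go to B
B | 2[1]121   read 1 → write _, move -1, go to B
B | [2]_121   read 2 → write 2, move +1, go to B
B | 2[_]121   read _ → write 2, move +1, go to A
A | 22[1]21   read 1 → write 1, move +1, go to C
C | 221[2]1   read 2 → write 1, move -1, go to B
B | 22[1]11   read 1 → write _, move -1, go to B
B | 2[2]_11   read 2 → write 2, move +1, go to B
B | 22[_]11   read _ → write 2, move +1, go to A
A | 222[1]1   read 1 → write 1, move +1, go to C
C | 2221[1]   read 1 → write _, move -1, go to B
B | 222[1]_   read 1 → write _, move -1, go to B
B | 22[2]__
After 15 steps: state B, head at 1, tape 222.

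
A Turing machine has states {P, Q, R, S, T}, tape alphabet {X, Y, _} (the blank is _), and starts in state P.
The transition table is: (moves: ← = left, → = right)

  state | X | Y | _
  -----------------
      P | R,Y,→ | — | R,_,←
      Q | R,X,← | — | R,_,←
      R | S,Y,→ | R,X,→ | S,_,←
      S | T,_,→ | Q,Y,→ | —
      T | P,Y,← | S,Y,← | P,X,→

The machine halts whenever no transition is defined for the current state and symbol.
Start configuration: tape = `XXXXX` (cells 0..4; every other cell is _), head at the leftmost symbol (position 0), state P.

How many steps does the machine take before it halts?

state=P head=0 tape=[X]XXXX   (P,X)→(R,Y,→)
state=R head=1 tape=Y[X]XXX   (R,X)→(S,Y,→)
state=S head=2 tape=YY[X]XX   (S,X)→(T,_,→)
state=T head=3 tape=YY_[X]X   (T,X)→(P,Y,←)
state=P head=2 tape=YY[_]YX   (P,_)→(R,_,←)
state=R head=1 tape=Y[Y]_YX   (R,Y)→(R,X,→)
state=R head=2 tape=YX[_]YX   (R,_)→(S,_,←)
state=S head=1 tape=Y[X]_YX   (S,X)→(T,_,→)
state=T head=2 tape=Y_[_]YX   (T,_)→(P,X,→)
state=P head=3 tape=Y_X[Y]X
M halts after 9 transitions.

9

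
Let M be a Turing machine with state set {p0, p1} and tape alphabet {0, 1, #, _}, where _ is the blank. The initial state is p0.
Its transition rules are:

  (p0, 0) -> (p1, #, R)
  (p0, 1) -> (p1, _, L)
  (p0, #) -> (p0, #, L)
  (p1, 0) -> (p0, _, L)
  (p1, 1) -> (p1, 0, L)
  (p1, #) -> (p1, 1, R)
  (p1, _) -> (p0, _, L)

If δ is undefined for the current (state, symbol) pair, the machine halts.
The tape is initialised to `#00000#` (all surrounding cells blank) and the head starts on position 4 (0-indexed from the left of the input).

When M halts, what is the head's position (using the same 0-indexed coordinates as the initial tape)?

-1

p0 | _#000[0]0#   read 0 → write #, move R, go to p1
p1 | _#000#[0]#   read 0 → write _, move L, go to p0
p0 | _#000[#]_#   read # → write #, move L, go to p0
p0 | _#00[0]#_#   read 0 → write #, move R, go to p1
p1 | _#00#[#]_#   read # → write 1, move R, go to p1
p1 | _#00#1[_]#   read _ → write _, move L, go to p0
p0 | _#00#[1]_#   read 1 → write _, move L, go to p1
p1 | _#00[#]__#   read # → write 1, move R, go to p1
p1 | _#001[_]_#   read _ → write _, move L, go to p0
p0 | _#00[1]__#   read 1 → write _, move L, go to p1
p1 | _#0[0]___#   read 0 → write _, move L, go to p0
p0 | _#[0]____#   read 0 → write #, move R, go to p1
p1 | _##[_]___#   read _ → write _, move L, go to p0
p0 | _#[#]____#   read # → write #, move L, go to p0
p0 | _[#]#____#   read # → write #, move L, go to p0
p0 | [_]##____#
At halt the head is at cell -1.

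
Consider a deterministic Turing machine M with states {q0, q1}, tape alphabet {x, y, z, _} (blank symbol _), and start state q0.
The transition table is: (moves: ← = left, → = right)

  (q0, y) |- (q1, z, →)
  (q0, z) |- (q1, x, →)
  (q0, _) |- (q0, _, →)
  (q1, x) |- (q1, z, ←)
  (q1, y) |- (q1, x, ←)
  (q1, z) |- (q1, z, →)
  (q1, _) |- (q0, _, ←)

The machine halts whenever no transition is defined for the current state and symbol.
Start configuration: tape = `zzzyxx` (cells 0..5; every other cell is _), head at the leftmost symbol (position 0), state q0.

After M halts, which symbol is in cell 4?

z

state=q0 head=0 tape=[z]zzyxx_   (q0,z)→(q1,x,→)
state=q1 head=1 tape=x[z]zyxx_   (q1,z)→(q1,z,→)
state=q1 head=2 tape=xz[z]yxx_   (q1,z)→(q1,z,→)
state=q1 head=3 tape=xzz[y]xx_   (q1,y)→(q1,x,←)
state=q1 head=2 tape=xz[z]xxx_   (q1,z)→(q1,z,→)
state=q1 head=3 tape=xzz[x]xx_   (q1,x)→(q1,z,←)
state=q1 head=2 tape=xz[z]zxx_   (q1,z)→(q1,z,→)
state=q1 head=3 tape=xzz[z]xx_   (q1,z)→(q1,z,→)
state=q1 head=4 tape=xzzz[x]x_   (q1,x)→(q1,z,←)
state=q1 head=3 tape=xzz[z]zx_   (q1,z)→(q1,z,→)
state=q1 head=4 tape=xzzz[z]x_   (q1,z)→(q1,z,→)
state=q1 head=5 tape=xzzzz[x]_   (q1,x)→(q1,z,←)
state=q1 head=4 tape=xzzz[z]z_   (q1,z)→(q1,z,→)
state=q1 head=5 tape=xzzzz[z]_   (q1,z)→(q1,z,→)
state=q1 head=6 tape=xzzzzz[_]   (q1,_)→(q0,_,←)
state=q0 head=5 tape=xzzzz[z]_   (q0,z)→(q1,x,→)
state=q1 head=6 tape=xzzzzx[_]   (q1,_)→(q0,_,←)
state=q0 head=5 tape=xzzzz[x]_
Cell 4 holds z when M halts.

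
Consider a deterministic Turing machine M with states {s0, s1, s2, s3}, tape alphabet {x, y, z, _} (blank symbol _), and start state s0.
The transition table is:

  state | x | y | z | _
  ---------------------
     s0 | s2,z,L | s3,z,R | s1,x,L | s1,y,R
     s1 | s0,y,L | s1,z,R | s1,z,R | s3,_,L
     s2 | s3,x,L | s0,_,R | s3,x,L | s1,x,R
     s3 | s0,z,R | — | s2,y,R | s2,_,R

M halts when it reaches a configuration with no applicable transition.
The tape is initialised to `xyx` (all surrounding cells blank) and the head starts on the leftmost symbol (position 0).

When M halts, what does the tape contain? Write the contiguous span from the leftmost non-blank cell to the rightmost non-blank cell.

xzzzzzyzy

state=s0 head=0 tape=____[x]yx___   (s0,x)→(s2,z,L)
state=s2 head=-1 tape=___[_]zyx___   (s2,_)→(s1,x,R)
state=s1 head=0 tape=___x[z]yx___   (s1,z)→(s1,z,R)
state=s1 head=1 tape=___xz[y]x___   (s1,y)→(s1,z,R)
state=s1 head=2 tape=___xzz[x]___   (s1,x)→(s0,y,L)
state=s0 head=1 tape=___xz[z]y___   (s0,z)→(s1,x,L)
state=s1 head=0 tape=___x[z]xy___   (s1,z)→(s1,z,R)
state=s1 head=1 tape=___xz[x]y___   (s1,x)→(s0,y,L)
state=s0 head=0 tape=___x[z]yy___   (s0,z)→(s1,x,L)
state=s1 head=-1 tape=___[x]xyy___   (s1,x)→(s0,y,L)
state=s0 head=-2 tape=__[_]yxyy___   (s0,_)→(s1,y,R)
state=s1 head=-1 tape=__y[y]xyy___   (s1,y)→(s1,z,R)
state=s1 head=0 tape=__yz[x]yy___   (s1,x)→(s0,y,L)
state=s0 head=-1 tape=__y[z]yyy___   (s0,z)→(s1,x,L)
state=s1 head=-2 tape=__[y]xyyy___   (s1,y)→(s1,z,R)
state=s1 head=-1 tape=__z[x]yyy___   (s1,x)→(s0,y,L)
state=s0 head=-2 tape=__[z]yyyy___   (s0,z)→(s1,x,L)
state=s1 head=-3 tape=_[_]xyyyy___   (s1,_)→(s3,_,L)
state=s3 head=-4 tape=[_]_xyyyy___   (s3,_)→(s2,_,R)
state=s2 head=-3 tape=_[_]xyyyy___   (s2,_)→(s1,x,R)
state=s1 head=-2 tape=_x[x]yyyy___   (s1,x)→(s0,y,L)
state=s0 head=-3 tape=_[x]yyyyy___   (s0,x)→(s2,z,L)
state=s2 head=-4 tape=[_]zyyyyy___   (s2,_)→(s1,x,R)
state=s1 head=-3 tape=x[z]yyyyy___   (s1,z)→(s1,z,R)
state=s1 head=-2 tape=xz[y]yyyy___   (s1,y)→(s1,z,R)
state=s1 head=-1 tape=xzz[y]yyy___   (s1,y)→(s1,z,R)
state=s1 head=0 tape=xzzz[y]yy___   (s1,y)→(s1,z,R)
state=s1 head=1 tape=xzzzz[y]y___   (s1,y)→(s1,z,R)
state=s1 head=2 tape=xzzzzz[y]___   (s1,y)→(s1,z,R)
state=s1 head=3 tape=xzzzzzz[_]__   (s1,_)→(s3,_,L)
state=s3 head=2 tape=xzzzzz[z]___   (s3,z)→(s2,y,R)
state=s2 head=3 tape=xzzzzzy[_]__   (s2,_)→(s1,x,R)
state=s1 head=4 tape=xzzzzzyx[_]_   (s1,_)→(s3,_,L)
state=s3 head=3 tape=xzzzzzy[x]__   (s3,x)→(s0,z,R)
state=s0 head=4 tape=xzzzzzyz[_]_   (s0,_)→(s1,y,R)
state=s1 head=5 tape=xzzzzzyzy[_]   (s1,_)→(s3,_,L)
state=s3 head=4 tape=xzzzzzyz[y]_
The non-blank tape span at halt is xzzzzzyzy.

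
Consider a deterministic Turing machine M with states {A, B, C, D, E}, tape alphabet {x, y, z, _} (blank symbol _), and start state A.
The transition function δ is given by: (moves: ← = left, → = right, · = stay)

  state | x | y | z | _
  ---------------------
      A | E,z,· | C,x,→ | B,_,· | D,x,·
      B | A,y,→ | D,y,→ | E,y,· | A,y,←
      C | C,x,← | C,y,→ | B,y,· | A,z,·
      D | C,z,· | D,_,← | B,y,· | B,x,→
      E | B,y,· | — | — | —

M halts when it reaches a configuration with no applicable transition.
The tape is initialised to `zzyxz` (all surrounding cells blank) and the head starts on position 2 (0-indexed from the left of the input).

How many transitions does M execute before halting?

16

A | zz[y]xz__   read y → write x, move →, go to C
C | zzx[x]z__   read x → write x, move ←, go to C
C | zz[x]xz__   read x → write x, move ←, go to C
C | z[z]xxz__   read z → write y, move ·, go to B
B | z[y]xxz__   read y → write y, move →, go to D
D | zy[x]xz__   read x → write z, move ·, go to C
C | zy[z]xz__   read z → write y, move ·, go to B
B | zy[y]xz__   read y → write y, move →, go to D
D | zyy[x]z__   read x → write z, move ·, go to C
C | zyy[z]z__   read z → write y, move ·, go to B
B | zyy[y]z__   read y → write y, move →, go to D
D | zyyy[z]__   read z → write y, move ·, go to B
B | zyyy[y]__   read y → write y, move →, go to D
D | zyyyy[_]_   read _ → write x, move →, go to B
B | zyyyyx[_]   read _ → write y, move ←, go to A
A | zyyyy[x]y   read x → write z, move ·, go to E
E | zyyyy[z]y
M halts after 16 transitions.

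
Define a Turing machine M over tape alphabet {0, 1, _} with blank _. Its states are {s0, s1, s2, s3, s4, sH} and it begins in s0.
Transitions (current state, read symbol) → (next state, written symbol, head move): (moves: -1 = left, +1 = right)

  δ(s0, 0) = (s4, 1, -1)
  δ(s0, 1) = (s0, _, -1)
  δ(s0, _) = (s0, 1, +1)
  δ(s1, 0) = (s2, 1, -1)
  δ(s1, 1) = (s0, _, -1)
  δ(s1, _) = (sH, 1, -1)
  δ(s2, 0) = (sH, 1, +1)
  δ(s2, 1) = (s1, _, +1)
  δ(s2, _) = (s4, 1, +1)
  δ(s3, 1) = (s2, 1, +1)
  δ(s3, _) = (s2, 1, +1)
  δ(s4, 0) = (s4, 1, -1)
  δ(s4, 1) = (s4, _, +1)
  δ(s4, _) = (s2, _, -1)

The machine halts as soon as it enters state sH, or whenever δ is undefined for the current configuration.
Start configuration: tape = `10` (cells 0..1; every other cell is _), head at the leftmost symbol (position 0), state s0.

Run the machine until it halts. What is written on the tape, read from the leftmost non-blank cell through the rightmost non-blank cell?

state=s0 head=0 tape=_[1]0_   (s0,1)→(s0,_,-1)
state=s0 head=-1 tape=[_]_0_   (s0,_)→(s0,1,+1)
state=s0 head=0 tape=1[_]0_   (s0,_)→(s0,1,+1)
state=s0 head=1 tape=11[0]_   (s0,0)→(s4,1,-1)
state=s4 head=0 tape=1[1]1_   (s4,1)→(s4,_,+1)
state=s4 head=1 tape=1_[1]_   (s4,1)→(s4,_,+1)
state=s4 head=2 tape=1__[_]   (s4,_)→(s2,_,-1)
state=s2 head=1 tape=1_[_]_   (s2,_)→(s4,1,+1)
state=s4 head=2 tape=1_1[_]   (s4,_)→(s2,_,-1)
state=s2 head=1 tape=1_[1]_   (s2,1)→(s1,_,+1)
state=s1 head=2 tape=1__[_]   (s1,_)→(sH,1,-1)
state=sH head=1 tape=1_[_]1
The non-blank tape span at halt is 1__1.

1__1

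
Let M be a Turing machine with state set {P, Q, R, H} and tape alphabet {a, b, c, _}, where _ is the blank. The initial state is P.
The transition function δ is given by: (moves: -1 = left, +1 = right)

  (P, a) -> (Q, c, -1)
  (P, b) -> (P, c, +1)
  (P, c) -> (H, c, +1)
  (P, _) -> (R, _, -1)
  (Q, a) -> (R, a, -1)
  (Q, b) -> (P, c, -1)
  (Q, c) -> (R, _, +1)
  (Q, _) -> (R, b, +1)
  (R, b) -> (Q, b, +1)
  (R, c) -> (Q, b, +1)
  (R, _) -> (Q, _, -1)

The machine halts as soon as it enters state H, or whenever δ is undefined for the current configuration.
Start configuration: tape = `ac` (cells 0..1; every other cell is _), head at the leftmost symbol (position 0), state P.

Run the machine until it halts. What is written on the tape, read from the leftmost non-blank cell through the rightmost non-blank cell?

bcc

P | _[a]c_   read a → write c, move -1, go to Q
Q | [_]cc_   read _ → write b, move +1, go to R
R | b[c]c_   read c → write b, move +1, go to Q
Q | bb[c]_   read c → write _, move +1, go to R
R | bb_[_]   read _ → write _, move -1, go to Q
Q | bb[_]_   read _ → write b, move +1, go to R
R | bbb[_]   read _ → write _, move -1, go to Q
Q | bb[b]_   read b → write c, move -1, go to P
P | b[b]c_   read b → write c, move +1, go to P
P | bc[c]_   read c → write c, move +1, go to H
H | bcc[_]
The non-blank tape span at halt is bcc.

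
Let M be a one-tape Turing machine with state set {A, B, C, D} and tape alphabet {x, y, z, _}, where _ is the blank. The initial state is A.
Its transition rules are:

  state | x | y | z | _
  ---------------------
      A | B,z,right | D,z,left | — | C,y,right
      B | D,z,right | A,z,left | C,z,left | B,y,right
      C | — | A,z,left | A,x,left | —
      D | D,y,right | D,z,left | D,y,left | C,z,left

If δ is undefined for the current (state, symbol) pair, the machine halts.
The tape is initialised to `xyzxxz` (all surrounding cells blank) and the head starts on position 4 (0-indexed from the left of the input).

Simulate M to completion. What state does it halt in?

C

A | __xyzx[x]z   read x → write z, move right, go to B
B | __xyzxz[z]   read z → write z, move left, go to C
C | __xyzx[z]z   read z → write x, move left, go to A
A | __xyz[x]xz   read x → write z, move right, go to B
B | __xyzz[x]z   read x → write z, move right, go to D
D | __xyzzz[z]   read z → write y, move left, go to D
D | __xyzz[z]y   read z → write y, move left, go to D
D | __xyz[z]yy   read z → write y, move left, go to D
D | __xy[z]yyy   read z → write y, move left, go to D
D | __x[y]yyyy   read y → write z, move left, go to D
D | __[x]zyyyy   read x → write y, move right, go to D
D | __y[z]yyyy   read z → write y, move left, go to D
D | __[y]yyyyy   read y → write z, move left, go to D
D | _[_]zyyyyy   read _ → write z, move left, go to C
C | [_]zzyyyyy
No transition is defined for (C, _); M halts in state C.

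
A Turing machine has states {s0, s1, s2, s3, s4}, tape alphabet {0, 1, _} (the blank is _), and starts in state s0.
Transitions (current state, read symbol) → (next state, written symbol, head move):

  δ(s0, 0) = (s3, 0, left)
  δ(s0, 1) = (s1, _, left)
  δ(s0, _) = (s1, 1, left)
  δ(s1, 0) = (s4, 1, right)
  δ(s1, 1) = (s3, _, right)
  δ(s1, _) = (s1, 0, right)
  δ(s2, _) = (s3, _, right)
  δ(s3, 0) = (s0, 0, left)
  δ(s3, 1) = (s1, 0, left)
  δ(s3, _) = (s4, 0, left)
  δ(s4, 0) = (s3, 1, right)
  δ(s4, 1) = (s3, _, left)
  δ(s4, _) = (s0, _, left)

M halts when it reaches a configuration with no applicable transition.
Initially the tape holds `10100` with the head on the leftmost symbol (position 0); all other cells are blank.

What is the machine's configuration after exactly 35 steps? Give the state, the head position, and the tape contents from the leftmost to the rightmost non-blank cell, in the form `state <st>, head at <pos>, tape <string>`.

state s3, head at -1, tape 0000_000

s0 | ___[1]0100   read 1 → write _, move left, go to s1
s1 | __[_]_0100   read _ → write 0, move right, go to s1
s1 | __0[_]0100   read _ → write 0, move right, go to s1
s1 | __00[0]100   read 0 → write 1, move right, go to s4
s4 | __001[1]00   read 1 → write _, move left, go to s3
s3 | __00[1]_00   read 1 → write 0, move left, go to s1
s1 | __0[0]0_00   read 0 → write 1, move right, go to s4
s4 | __01[0]_00   read 0 → write 1, move right, go to s3
s3 | __011[_]00   read _ → write 0, move left, go to s4
s4 | __01[1]000   read 1 → write _, move left, go to s3
s3 | __0[1]_000   read 1 → write 0, move left, go to s1
s1 | __[0]0_000   read 0 → write 1, move right, go to s4
s4 | __1[0]_000   read 0 → write 1, move right, go to s3
s3 | __11[_]000   read _ → write 0, move left, go to s4
s4 | __1[1]0000   read 1 → write _, move left, go to s3
s3 | __[1]_0000   read 1 → write 0, move left, go to s1
s1 | _[_]0_0000   read _ → write 0, move right, go to s1
s1 | _0[0]_0000   read 0 → write 1, move right, go to s4
s4 | _01[_]0000   read _ → write _, move left, go to s0
s0 | _0[1]_0000   read 1 → write _, move left, go to s1
s1 | _[0]__0000   read 0 → write 1, move right, go to s4
s4 | _1[_]_0000   read _ → write _, move left, go to s0
s0 | _[1]__0000   read 1 → write _, move left, go to s1
s1 | [_]___0000   read _ → write 0, move right, go to s1
s1 | 0[_]__0000   read _ → write 0, move right, go to s1
s1 | 00[_]_0000   read _ → write 0, move right, go to s1
s1 | 000[_]0000   read _ → write 0, move right, go to s1
s1 | 0000[0]000   read 0 → write 1, move right, go to s4
s4 | 00001[0]00   read 0 → write 1, move right, go to s3
s3 | 000011[0]0   read 0 → write 0, move left, go to s0
s0 | 00001[1]00   read 1 → write _, move left, go to s1
s1 | 0000[1]_00   read 1 → write _, move right, go to s3
s3 | 0000_[_]00   read _ → write 0, move left, go to s4
s4 | 0000[_]000   read _ → write _, move left, go to s0
s0 | 000[0]_000   read 0 → write 0, move left, go to s3
s3 | 00[0]0_000
After 35 steps: state s3, head at -1, tape 0000_000.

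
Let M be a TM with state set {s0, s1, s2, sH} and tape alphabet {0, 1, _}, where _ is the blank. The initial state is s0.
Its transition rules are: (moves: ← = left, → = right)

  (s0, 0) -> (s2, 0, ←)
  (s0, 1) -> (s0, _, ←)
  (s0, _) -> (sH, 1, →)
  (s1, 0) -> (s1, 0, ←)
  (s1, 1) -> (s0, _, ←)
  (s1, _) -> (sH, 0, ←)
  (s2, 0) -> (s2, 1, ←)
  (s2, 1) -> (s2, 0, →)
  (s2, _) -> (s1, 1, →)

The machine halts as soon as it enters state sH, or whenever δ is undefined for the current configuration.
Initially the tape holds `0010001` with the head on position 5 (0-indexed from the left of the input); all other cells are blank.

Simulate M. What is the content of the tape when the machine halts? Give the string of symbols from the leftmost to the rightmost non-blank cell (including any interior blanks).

s0 | __00100[0]1   read 0 → write 0, move ←, go to s2
s2 | __0010[0]01   read 0 → write 1, move ←, go to s2
s2 | __001[0]101   read 0 → write 1, move ←, go to s2
s2 | __00[1]1101   read 1 → write 0, move →, go to s2
s2 | __000[1]101   read 1 → write 0, move →, go to s2
s2 | __0000[1]01   read 1 → write 0, move →, go to s2
s2 | __00000[0]1   read 0 → write 1, move ←, go to s2
s2 | __0000[0]11   read 0 → write 1, move ←, go to s2
s2 | __000[0]111   read 0 → write 1, move ←, go to s2
s2 | __00[0]1111   read 0 → write 1, move ←, go to s2
s2 | __0[0]11111   read 0 → write 1, move ←, go to s2
s2 | __[0]111111   read 0 → write 1, move ←, go to s2
s2 | _[_]1111111   read _ → write 1, move →, go to s1
s1 | _1[1]111111   read 1 → write _, move ←, go to s0
s0 | _[1]_111111   read 1 → write _, move ←, go to s0
s0 | [_]__111111   read _ → write 1, move →, go to sH
sH | 1[_]_111111
The non-blank tape span at halt is 1__111111.

1__111111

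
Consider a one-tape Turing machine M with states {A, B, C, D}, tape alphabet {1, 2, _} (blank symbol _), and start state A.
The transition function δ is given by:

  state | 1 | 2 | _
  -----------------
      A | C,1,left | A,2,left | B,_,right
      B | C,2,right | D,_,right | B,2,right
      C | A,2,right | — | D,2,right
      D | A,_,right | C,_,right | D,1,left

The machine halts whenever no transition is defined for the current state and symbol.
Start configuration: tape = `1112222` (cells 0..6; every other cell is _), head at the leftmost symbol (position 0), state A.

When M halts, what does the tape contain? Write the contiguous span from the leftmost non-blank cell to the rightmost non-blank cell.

A | _[1]112222   read 1 → write 1, move left, go to C
C | [_]1112222   read _ → write 2, move right, go to D
D | 2[1]112222   read 1 → write _, move right, go to A
A | 2_[1]12222   read 1 → write 1, move left, go to C
C | 2[_]112222   read _ → write 2, move right, go to D
D | 22[1]12222   read 1 → write _, move right, go to A
A | 22_[1]2222   read 1 → write 1, move left, go to C
C | 22[_]12222   read _ → write 2, move right, go to D
D | 222[1]2222   read 1 → write _, move right, go to A
A | 222_[2]222   read 2 → write 2, move left, go to A
A | 222[_]2222   read _ → write _, move right, go to B
B | 222_[2]222   read 2 → write _, move right, go to D
D | 222__[2]22   read 2 → write _, move right, go to C
C | 222___[2]2
The non-blank tape span at halt is 222___22.

222___22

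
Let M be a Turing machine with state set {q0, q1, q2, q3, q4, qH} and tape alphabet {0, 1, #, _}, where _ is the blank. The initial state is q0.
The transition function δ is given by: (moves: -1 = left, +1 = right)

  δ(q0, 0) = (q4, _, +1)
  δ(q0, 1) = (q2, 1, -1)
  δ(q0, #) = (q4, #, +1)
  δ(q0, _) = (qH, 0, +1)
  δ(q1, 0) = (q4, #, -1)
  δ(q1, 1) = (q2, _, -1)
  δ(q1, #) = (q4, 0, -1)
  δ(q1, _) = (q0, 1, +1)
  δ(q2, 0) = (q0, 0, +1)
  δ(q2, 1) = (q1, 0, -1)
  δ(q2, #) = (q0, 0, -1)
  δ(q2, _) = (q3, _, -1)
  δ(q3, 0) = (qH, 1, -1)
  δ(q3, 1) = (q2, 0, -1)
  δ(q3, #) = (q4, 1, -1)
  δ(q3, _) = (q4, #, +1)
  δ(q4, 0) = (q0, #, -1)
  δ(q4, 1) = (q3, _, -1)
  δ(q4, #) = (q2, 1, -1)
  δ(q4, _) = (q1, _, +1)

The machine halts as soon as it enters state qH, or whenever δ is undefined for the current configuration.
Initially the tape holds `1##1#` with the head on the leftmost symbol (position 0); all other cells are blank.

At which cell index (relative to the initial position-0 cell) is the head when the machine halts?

0

state=q0 head=0 tape=____[1]##1#   (q0,1)→(q2,1,-1)
state=q2 head=-1 tape=___[_]1##1#   (q2,_)→(q3,_,-1)
state=q3 head=-2 tape=__[_]_1##1#   (q3,_)→(q4,#,+1)
state=q4 head=-1 tape=__#[_]1##1#   (q4,_)→(q1,_,+1)
state=q1 head=0 tape=__#_[1]##1#   (q1,1)→(q2,_,-1)
state=q2 head=-1 tape=__#[_]_##1#   (q2,_)→(q3,_,-1)
state=q3 head=-2 tape=__[#]__##1#   (q3,#)→(q4,1,-1)
state=q4 head=-3 tape=_[_]1__##1#   (q4,_)→(q1,_,+1)
state=q1 head=-2 tape=__[1]__##1#   (q1,1)→(q2,_,-1)
state=q2 head=-3 tape=_[_]___##1#   (q2,_)→(q3,_,-1)
state=q3 head=-4 tape=[_]____##1#   (q3,_)→(q4,#,+1)
state=q4 head=-3 tape=#[_]___##1#   (q4,_)→(q1,_,+1)
state=q1 head=-2 tape=#_[_]__##1#   (q1,_)→(q0,1,+1)
state=q0 head=-1 tape=#_1[_]_##1#   (q0,_)→(qH,0,+1)
state=qH head=0 tape=#_10[_]##1#
At halt the head is at cell 0.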